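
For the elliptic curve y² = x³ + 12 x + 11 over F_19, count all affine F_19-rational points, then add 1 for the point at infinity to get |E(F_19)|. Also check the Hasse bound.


Affine points = {(0, 7), (0, 12), (1, 9), (1, 10), (2, 9), (2, 10), (3, 6), (3, 13), (4, 3), (4, 16), (5, 5), (5, 14), (7, 1), (7, 18), (8, 7), (8, 12), (11, 7), (11, 12), (14, 4), (14, 15), (16, 9), (16, 10), (17, 6), (17, 13), (18, 6), (18, 13)}; affine count = 26; |E(F_19)| = 27.

Discriminant check: Δ ∝ 4a³ + 27b² = 4·12³ + 27·11² = 4·1728 + 27·121 ≡ 14 (mod 19). Nonzero ⇒ E is nonsingular.
For each x ∈ F_19, compute rhs = x³ + 12·x + 11 mod 19, then count y ∈ F_19 with y² ≡ rhs.
  x = 0: rhs = 11, matching y values: 7, 12 (2 points).
  x = 1: rhs = 5, matching y values: 9, 10 (2 points).
  x = 2: rhs = 5, matching y values: 9, 10 (2 points).
  x = 3: rhs = 17, matching y values: 6, 13 (2 points).
  x = 4: rhs = 9, matching y values: 3, 16 (2 points).
  x = 5: rhs = 6, matching y values: 5, 14 (2 points).
  x = 6: rhs = 14, matching y values: none (0 points).
  x = 7: rhs = 1, matching y values: 1, 18 (2 points).
  x = 8: rhs = 11, matching y values: 7, 12 (2 points).
  x = 9: rhs = 12, matching y values: none (0 points).
  x = 10: rhs = 10, matching y values: none (0 points).
  x = 11: rhs = 11, matching y values: 7, 12 (2 points).
  x = 12: rhs = 2, matching y values: none (0 points).
  x = 13: rhs = 8, matching y values: none (0 points).
  x = 14: rhs = 16, matching y values: 4, 15 (2 points).
  x = 15: rhs = 13, matching y values: none (0 points).
  x = 16: rhs = 5, matching y values: 9, 10 (2 points).
  x = 17: rhs = 17, matching y values: 6, 13 (2 points).
  x = 18: rhs = 17, matching y values: 6, 13 (2 points).
Total affine count: 26.
Full point count |E(F_19)| = 26 + 1 = 27.
Hasse bound: |27 − (19+1)| = |7| = 7 ≤ 2√19 ≈ 8.7178 ✓.


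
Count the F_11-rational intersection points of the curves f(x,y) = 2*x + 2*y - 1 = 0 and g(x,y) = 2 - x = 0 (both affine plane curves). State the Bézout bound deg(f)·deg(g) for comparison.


Common zeros: {(2, 4)}; count = 1; Bézout bound = 1.

deg(f) = 1, deg(g) = 1, so Bézout bound = 1.
Scan x ∈ F_11. For each x, list the y ∈ F_11 with f(x, y) ≡ 0 and those with g(x, y) ≡ 0 (mod 11); the common zeros in that column are the intersection.
  x = 0: f ≡ 0 at y ∈ {6}; g ≡ 0 at y ∈ ∅; common: ∅.
  x = 1: f ≡ 0 at y ∈ {5}; g ≡ 0 at y ∈ ∅; common: ∅.
  x = 2: f ≡ 0 at y ∈ {4}; g ≡ 0 at y ∈ {0, 1, 2, 3, 4, 5, 6, 7, 8, 9, 10}; common: {4}.
  x = 3: f ≡ 0 at y ∈ {3}; g ≡ 0 at y ∈ ∅; common: ∅.
  x = 4: f ≡ 0 at y ∈ {2}; g ≡ 0 at y ∈ ∅; common: ∅.
  x = 5: f ≡ 0 at y ∈ {1}; g ≡ 0 at y ∈ ∅; common: ∅.
  x = 6: f ≡ 0 at y ∈ {0}; g ≡ 0 at y ∈ ∅; common: ∅.
  x = 7: f ≡ 0 at y ∈ {10}; g ≡ 0 at y ∈ ∅; common: ∅.
  x = 8: f ≡ 0 at y ∈ {9}; g ≡ 0 at y ∈ ∅; common: ∅.
  x = 9: f ≡ 0 at y ∈ {8}; g ≡ 0 at y ∈ ∅; common: ∅.
  x = 10: f ≡ 0 at y ∈ {7}; g ≡ 0 at y ∈ ∅; common: ∅.
Collecting: common zeros = {(2, 4)}, so the count is 1.
Comparison with the Bézout bound: 1 ≤ 1 = deg(f)·deg(g), as expected for curves with no common component (the bound is attained).


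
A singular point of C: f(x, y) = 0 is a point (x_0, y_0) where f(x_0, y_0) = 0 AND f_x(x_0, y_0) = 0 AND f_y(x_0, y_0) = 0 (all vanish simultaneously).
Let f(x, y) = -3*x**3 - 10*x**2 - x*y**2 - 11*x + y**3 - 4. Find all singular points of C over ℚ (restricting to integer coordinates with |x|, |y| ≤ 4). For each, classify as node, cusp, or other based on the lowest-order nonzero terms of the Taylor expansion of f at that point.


Singular points: {(-1, 0)}; classification: node.

Compute partial derivatives:
  f_x = -9*x**2 - 20*x - y**2 - 11.
  f_y = -2*x*y + 3*y**2.
Scan x_0 ∈ {−4, ..., 4}. For each x_0, f_y(x_0, y) is a polynomial in y; find its integer roots y ∈ {−4, ..., 4}, then test f_x and f at those candidates.
  x = -4: f_y(-4, y) = 3*y**2 + 8*y; vanishes at y ∈ {0}. (-4, 0): f_x = -75 ≠ 0.
  x = -3: f_y(-3, y) = 3*y**2 + 6*y; vanishes at y ∈ {-2, 0}. (-3, -2): f_x = -36 ≠ 0; (-3, 0): f_x = -32 ≠ 0.
  x = -2: f_y(-2, y) = 3*y**2 + 4*y; vanishes at y ∈ {0}. (-2, 0): f_x = -7 ≠ 0.
  x = -1: f_y(-1, y) = 3*y**2 + 2*y; vanishes at y ∈ {0}. (-1, 0): f_x = 0, f = 0 — SINGULAR.
  x = 0: f_y(0, y) = 3*y**2; vanishes at y ∈ {0}. (0, 0): f_x = -11 ≠ 0.
  x = 1: f_y(1, y) = 3*y**2 - 2*y; vanishes at y ∈ {0}. (1, 0): f_x = -40 ≠ 0.
  x = 2: f_y(2, y) = 3*y**2 - 4*y; vanishes at y ∈ {0}. (2, 0): f_x = -87 ≠ 0.
  x = 3: f_y(3, y) = 3*y**2 - 6*y; vanishes at y ∈ {0, 2}. (3, 0): f_x = -152 ≠ 0; (3, 2): f_x = -156 ≠ 0.
  x = 4: f_y(4, y) = 3*y**2 - 8*y; vanishes at y ∈ {0}. (4, 0): f_x = -235 ≠ 0.
Only singular point on the grid: (-1, 0).
Classify: substitute x = -1 + u, y = 0 + v and expand: f = -3*u**3 - u**2 - u*v**2 + v**3 + v**2.
No constant or linear terms (consistent with a singular point). Quadratic part: -u**2 + v**2. Cubic part: -3*u**3 - u*v**2 + v**3.
The quadratic part v**2 - u**2 = (v − u)(v + u) splits into two distinct linear factors, so there are two distinct tangent lines y − 0 = ±(x − -1) — this is a node (ordinary double point).
Classification: node.


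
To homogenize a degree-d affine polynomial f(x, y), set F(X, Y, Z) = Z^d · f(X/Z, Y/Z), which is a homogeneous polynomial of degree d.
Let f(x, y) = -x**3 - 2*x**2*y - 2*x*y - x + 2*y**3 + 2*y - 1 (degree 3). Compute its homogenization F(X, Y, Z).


F(X, Y, Z) = -X**3 - 2*X**2*Y - 2*X*Y*Z - X*Z**2 + 2*Y**3 + 2*Y*Z**2 - Z**3

deg(f) = 3.
Substitute x = X/Z, y = Y/Z into f, then multiply by Z^3.
  monomial -1·x^3·y^0 ↦ -1·X^3·Y^0·Z^0.
  monomial -2·x^2·y^1 ↦ -2·X^2·Y^1·Z^0.
  monomial -2·x^1·y^1 ↦ -2·X^1·Y^1·Z^1.
  monomial -1·x^1·y^0 ↦ -1·X^1·Y^0·Z^2.
  monomial 2·x^0·y^3 ↦ 2·X^0·Y^3·Z^0.
  monomial 2·x^0·y^1 ↦ 2·X^0·Y^1·Z^2.
  monomial -1·x^0·y^0 ↦ -1·X^0·Y^0·Z^3.
Collecting: F(X, Y, Z) = -X**3 - 2*X**2*Y - 2*X*Y*Z - X*Z**2 + 2*Y**3 + 2*Y*Z**2 - Z**3.


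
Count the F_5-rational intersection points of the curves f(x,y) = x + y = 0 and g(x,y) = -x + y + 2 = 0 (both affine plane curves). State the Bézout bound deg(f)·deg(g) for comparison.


Common zeros: {(1, 4)}; count = 1; Bézout bound = 1.

deg(f) = 1, deg(g) = 1, so Bézout bound = 1.
Scan x ∈ F_5. For each x, list the y ∈ F_5 with f(x, y) ≡ 0 and those with g(x, y) ≡ 0 (mod 5); the common zeros in that column are the intersection.
  x = 0: f ≡ 0 at y ∈ {0}; g ≡ 0 at y ∈ {3}; common: ∅.
  x = 1: f ≡ 0 at y ∈ {4}; g ≡ 0 at y ∈ {4}; common: {4}.
  x = 2: f ≡ 0 at y ∈ {3}; g ≡ 0 at y ∈ {0}; common: ∅.
  x = 3: f ≡ 0 at y ∈ {2}; g ≡ 0 at y ∈ {1}; common: ∅.
  x = 4: f ≡ 0 at y ∈ {1}; g ≡ 0 at y ∈ {2}; common: ∅.
Collecting: common zeros = {(1, 4)}, so the count is 1.
Comparison with the Bézout bound: 1 ≤ 1 = deg(f)·deg(g), as expected for curves with no common component (the bound is attained).


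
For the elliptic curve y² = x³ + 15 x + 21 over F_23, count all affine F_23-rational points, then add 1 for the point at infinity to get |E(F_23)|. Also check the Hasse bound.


Affine points = {(2, 6), (2, 17), (3, 1), (3, 22), (7, 3), (7, 20), (8, 3), (8, 20), (14, 10), (14, 13), (19, 9), (19, 14), (20, 8), (20, 15), (21, 11), (21, 12)}; affine count = 16; |E(F_23)| = 17.

Discriminant check: Δ ∝ 4a³ + 27b² = 4·15³ + 27·21² = 4·3375 + 27·441 ≡ 15 (mod 23). Nonzero ⇒ E is nonsingular.
For each x ∈ F_23, compute rhs = x³ + 15·x + 21 mod 23, then count y ∈ F_23 with y² ≡ rhs.
  x = 0: rhs = 21, matching y values: none (0 points).
  x = 1: rhs = 14, matching y values: none (0 points).
  x = 2: rhs = 13, matching y values: 6, 17 (2 points).
  x = 3: rhs = 1, matching y values: 1, 22 (2 points).
  x = 4: rhs = 7, matching y values: none (0 points).
  x = 5: rhs = 14, matching y values: none (0 points).
  x = 6: rhs = 5, matching y values: none (0 points).
  x = 7: rhs = 9, matching y values: 3, 20 (2 points).
  x = 8: rhs = 9, matching y values: 3, 20 (2 points).
  x = 9: rhs = 11, matching y values: none (0 points).
  x = 10: rhs = 21, matching y values: none (0 points).
  x = 11: rhs = 22, matching y values: none (0 points).
  x = 12: rhs = 20, matching y values: none (0 points).
  x = 13: rhs = 21, matching y values: none (0 points).
  x = 14: rhs = 8, matching y values: 10, 13 (2 points).
  x = 15: rhs = 10, matching y values: none (0 points).
  x = 16: rhs = 10, matching y values: none (0 points).
  x = 17: rhs = 14, matching y values: none (0 points).
  x = 18: rhs = 5, matching y values: none (0 points).
  x = 19: rhs = 12, matching y values: 9, 14 (2 points).
  x = 20: rhs = 18, matching y values: 8, 15 (2 points).
  x = 21: rhs = 6, matching y values: 11, 12 (2 points).
  x = 22: rhs = 5, matching y values: none (0 points).
Total affine count: 16.
Full point count |E(F_23)| = 16 + 1 = 17.
Hasse bound: |17 − (23+1)| = |-7| = 7 ≤ 2√23 ≈ 9.5917 ✓.


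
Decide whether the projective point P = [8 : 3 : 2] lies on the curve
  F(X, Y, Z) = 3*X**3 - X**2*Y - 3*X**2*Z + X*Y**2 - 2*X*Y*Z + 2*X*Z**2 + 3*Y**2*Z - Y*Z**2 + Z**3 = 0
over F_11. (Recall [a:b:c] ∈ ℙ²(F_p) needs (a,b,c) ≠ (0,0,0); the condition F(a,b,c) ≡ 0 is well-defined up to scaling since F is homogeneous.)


F(8,3,2) ≡ 5 (mod 11); P is NOT on the curve.

Evaluate F(8, 3, 2) term-by-term (mod 11).
  3*X**3 ↦ 3·512·1·1 = 1536
  -X**2*Y ↦ -1·64·3·1 = -192
  -3*X**2*Z ↦ -3·64·1·2 = -384
  X*Y**2 ↦ 1·8·9·1 = 72
  -2*X*Y*Z ↦ -2·8·3·2 = -96
  2*X*Z**2 ↦ 2·8·1·4 = 64
  3*Y**2*Z ↦ 3·1·9·2 = 54
  -Y*Z**2 ↦ -1·1·3·4 = -12
  Z**3 ↦ 1·1·1·8 = 8
Sum: F(8, 3, 2) = (1536) + (-192) + (-384) + (72) + (-96) + (64) + (54) + (-12) + (8) = 1050.
Reducing mod 11: 1050 ≡ 5 (mod 11).
Since F(a, b, c) ≡ 5 ≠ 0 (mod 11), P does NOT lie on the curve.


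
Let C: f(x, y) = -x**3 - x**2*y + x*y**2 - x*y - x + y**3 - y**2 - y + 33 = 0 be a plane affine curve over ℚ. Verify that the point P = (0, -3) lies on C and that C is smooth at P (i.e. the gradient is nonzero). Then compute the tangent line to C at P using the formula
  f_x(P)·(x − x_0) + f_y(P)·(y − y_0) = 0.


Tangent line at P: 11*x + 32*y + 96 = 0.

Step 1: f(0, -3) = 0, so P lies on C.
Step 2: partial derivatives
  f_x(x, y) = -3*x**2 - 2*x*y + y**2 - y - 1, f_y(x, y) = -x**2 + 2*x*y - x + 3*y**2 - 2*y - 1.
  f_x(P) = 11, f_y(P) = 32 (gradient nonzero, so P is smooth).
Step 3: tangent line at P: 11·(x − 0) + 32·(y − -3) = 0.
Expanding: 11*x + 32*y + 96 = 0.


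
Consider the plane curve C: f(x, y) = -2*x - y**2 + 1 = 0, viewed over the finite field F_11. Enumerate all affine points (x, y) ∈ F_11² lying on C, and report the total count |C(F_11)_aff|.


Affine F_11-points: {(0, 1), (0, 10), (4, 2), (4, 9), (6, 0), (7, 3), (7, 8), (9, 4), (9, 7), (10, 5), (10, 6)}; count = 11.

For each of the 121 pairs (x, y) ∈ F_11², evaluate f(x, y) mod 11. Record the zeros.
  x = 0: [0↦1, 1↦0, 2↦8, 3↦3, 4↦7, 5↦9, 6↦9, 7↦7, 8↦3, 9↦8, 10↦0]  zeros at y ∈ {1, 10}
  x = 1: [0↦10, 1↦9, 2↦6, 3↦1, 4↦5, 5↦7, 6↦7, 7↦5, 8↦1, 9↦6, 10↦9]  zeros at y ∈ ∅
  x = 2: [0↦8, 1↦7, 2↦4, 3↦10, 4↦3, 5↦5, 6↦5, 7↦3, 8↦10, 9↦4, 10↦7]  zeros at y ∈ ∅
  x = 3: [0↦6, 1↦5, 2↦2, 3↦8, 4↦1, 5↦3, 6↦3, 7↦1, 8↦8, 9↦2, 10↦5]  zeros at y ∈ ∅
  x = 4: [0↦4, 1↦3, 2↦0, 3↦6, 4↦10, 5↦1, 6↦1, 7↦10, 8↦6, 9↦0, 10↦3]  zeros at y ∈ {2, 9}
  x = 5: [0↦2, 1↦1, 2↦9, 3↦4, 4↦8, 5↦10, 6↦10, 7↦8, 8↦4, 9↦9, 10↦1]  zeros at y ∈ ∅
  x = 6: [0↦0, 1↦10, 2↦7, 3↦2, 4↦6, 5↦8, 6↦8, 7↦6, 8↦2, 9↦7, 10↦10]  zeros at y ∈ {0}
  x = 7: [0↦9, 1↦8, 2↦5, 3↦0, 4↦4, 5↦6, 6↦6, 7↦4, 8↦0, 9↦5, 10↦8]  zeros at y ∈ {3, 8}
  x = 8: [0↦7, 1↦6, 2↦3, 3↦9, 4↦2, 5↦4, 6↦4, 7↦2, 8↦9, 9↦3, 10↦6]  zeros at y ∈ ∅
  x = 9: [0↦5, 1↦4, 2↦1, 3↦7, 4↦0, 5↦2, 6↦2, 7↦0, 8↦7, 9↦1, 10↦4]  zeros at y ∈ {4, 7}
  x = 10: [0↦3, 1↦2, 2↦10, 3↦5, 4↦9, 5↦0, 6↦0, 7↦9, 8↦5, 9↦10, 10↦2]  zeros at y ∈ {5, 6}
Collecting zeros: affine points = {(0, 1), (0, 10), (4, 2), (4, 9), (6, 0), (7, 3), (7, 8), (9, 4), (9, 7), (10, 5), (10, 6)}.
Total count |C(F_11)_aff| = 11.


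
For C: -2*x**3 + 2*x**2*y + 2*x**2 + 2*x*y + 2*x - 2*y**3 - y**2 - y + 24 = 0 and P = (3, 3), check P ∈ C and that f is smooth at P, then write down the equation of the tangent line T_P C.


Tangent line at P: 2*x - 37*y + 105 = 0.

Step 1: f(3, 3) = 0, so P lies on C.
Step 2: partial derivatives
  f_x(x, y) = -6*x**2 + 4*x*y + 4*x + 2*y + 2, f_y(x, y) = 2*x**2 + 2*x - 6*y**2 - 2*y - 1.
  f_x(P) = 2, f_y(P) = -37 (gradient nonzero, so P is smooth).
Step 3: tangent line at P: 2·(x − 3) + -37·(y − 3) = 0.
Expanding: 2*x - 37*y + 105 = 0.


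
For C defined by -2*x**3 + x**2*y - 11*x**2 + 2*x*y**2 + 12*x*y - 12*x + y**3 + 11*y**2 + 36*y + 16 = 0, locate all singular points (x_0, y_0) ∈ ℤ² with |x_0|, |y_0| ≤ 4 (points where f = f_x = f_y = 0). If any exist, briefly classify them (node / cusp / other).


Singular points: {(-2, -2)}; classification: node.

Compute partial derivatives:
  f_x = -6*x**2 + 2*x*y - 22*x + 2*y**2 + 12*y - 12.
  f_y = x**2 + 4*x*y + 12*x + 3*y**2 + 22*y + 36.
Scan x_0 ∈ {−4, ..., 4}. For each x_0, f_y(x_0, y) is a polynomial in y; find its integer roots y ∈ {−4, ..., 4}, then test f_x and f at those candidates.
  x = -4: f_y(-4, y) = 3*y**2 + 6*y + 4; no integer root y with |y| ≤ 4.
  x = -3: f_y(-3, y) = 3*y**2 + 10*y + 9; no integer root y with |y| ≤ 4.
  x = -2: f_y(-2, y) = 3*y**2 + 14*y + 16; vanishes at y ∈ {-2}. (-2, -2): f_x = 0, f = 0 — SINGULAR.
  x = -1: f_y(-1, y) = 3*y**2 + 18*y + 25; no integer root y with |y| ≤ 4.
  x = 0: f_y(0, y) = 3*y**2 + 22*y + 36; no integer root y with |y| ≤ 4.
  x = 1: f_y(1, y) = 3*y**2 + 26*y + 49; no integer root y with |y| ≤ 4.
  x = 2: f_y(2, y) = 3*y**2 + 30*y + 64; no integer root y with |y| ≤ 4.
  x = 3: f_y(3, y) = 3*y**2 + 34*y + 81; no integer root y with |y| ≤ 4.
  x = 4: f_y(4, y) = 3*y**2 + 38*y + 100; no integer root y with |y| ≤ 4.
Only singular point on the grid: (-2, -2).
Classify: substitute x = -2 + u, y = -2 + v and expand: f = -2*u**3 + u**2*v - u**2 + 2*u*v**2 + v**3 + v**2.
No constant or linear terms (consistent with a singular point). Quadratic part: -u**2 + v**2. Cubic part: -2*u**3 + u**2*v + 2*u*v**2 + v**3.
The quadratic part v**2 - u**2 = (v − u)(v + u) splits into two distinct linear factors, so there are two distinct tangent lines y − -2 = ±(x − -2) — this is a node (ordinary double point).
Classification: node.


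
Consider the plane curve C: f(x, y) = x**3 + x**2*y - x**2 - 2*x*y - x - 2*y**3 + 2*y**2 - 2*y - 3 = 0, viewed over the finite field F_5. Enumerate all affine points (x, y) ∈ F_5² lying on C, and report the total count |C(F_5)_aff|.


Affine F_5-points: {(0, 1), (0, 2), (0, 3), (2, 4), (3, 4), (4, 2)}; count = 6.

For each of the 25 pairs (x, y) ∈ F_5², evaluate f(x, y) mod 5. Record the zeros.
  x = 0: [0↦2, 1↦0, 2↦0, 3↦0, 4↦3]  zeros at y ∈ {1, 2, 3}
  x = 1: [0↦1, 1↦3, 2↦2, 3↦1, 4↦3]  zeros at y ∈ ∅
  x = 2: [0↦4, 1↦2, 2↦2, 3↦2, 4↦0]  zeros at y ∈ {4}
  x = 3: [0↦2, 1↦3, 2↦1, 3↦4, 4↦0]  zeros at y ∈ {4}
  x = 4: [0↦1, 1↦2, 2↦0, 3↦3, 4↦4]  zeros at y ∈ {2}
Collecting zeros: affine points = {(0, 1), (0, 2), (0, 3), (2, 4), (3, 4), (4, 2)}.
Total count |C(F_5)_aff| = 6.


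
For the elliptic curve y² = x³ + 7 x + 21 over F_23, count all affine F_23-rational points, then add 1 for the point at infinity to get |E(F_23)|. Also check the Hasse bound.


Affine points = {(1, 11), (1, 12), (3, 0), (6, 7), (6, 16), (9, 10), (9, 13), (11, 7), (11, 16), (12, 4), (12, 19), (13, 3), (13, 20), (17, 4), (17, 19), (22, 6), (22, 17)}; affine count = 17; |E(F_23)| = 18.

Discriminant check: Δ ∝ 4a³ + 27b² = 4·7³ + 27·21² = 4·343 + 27·441 ≡ 8 (mod 23). Nonzero ⇒ E is nonsingular.
For each x ∈ F_23, compute rhs = x³ + 7·x + 21 mod 23, then count y ∈ F_23 with y² ≡ rhs.
  x = 0: rhs = 21, matching y values: none (0 points).
  x = 1: rhs = 6, matching y values: 11, 12 (2 points).
  x = 2: rhs = 20, matching y values: none (0 points).
  x = 3: rhs = 0, matching y values: 0 (1 points).
  x = 4: rhs = 21, matching y values: none (0 points).
  x = 5: rhs = 20, matching y values: none (0 points).
  x = 6: rhs = 3, matching y values: 7, 16 (2 points).
  x = 7: rhs = 22, matching y values: none (0 points).
  x = 8: rhs = 14, matching y values: none (0 points).
  x = 9: rhs = 8, matching y values: 10, 13 (2 points).
  x = 10: rhs = 10, matching y values: none (0 points).
  x = 11: rhs = 3, matching y values: 7, 16 (2 points).
  x = 12: rhs = 16, matching y values: 4, 19 (2 points).
  x = 13: rhs = 9, matching y values: 3, 20 (2 points).
  x = 14: rhs = 11, matching y values: none (0 points).
  x = 15: rhs = 5, matching y values: none (0 points).
  x = 16: rhs = 20, matching y values: none (0 points).
  x = 17: rhs = 16, matching y values: 4, 19 (2 points).
  x = 18: rhs = 22, matching y values: none (0 points).
  x = 19: rhs = 21, matching y values: none (0 points).
  x = 20: rhs = 19, matching y values: none (0 points).
  x = 21: rhs = 22, matching y values: none (0 points).
  x = 22: rhs = 13, matching y values: 6, 17 (2 points).
Total affine count: 17.
Full point count |E(F_23)| = 17 + 1 = 18.
Hasse bound: |18 − (23+1)| = |-6| = 6 ≤ 2√23 ≈ 9.5917 ✓.


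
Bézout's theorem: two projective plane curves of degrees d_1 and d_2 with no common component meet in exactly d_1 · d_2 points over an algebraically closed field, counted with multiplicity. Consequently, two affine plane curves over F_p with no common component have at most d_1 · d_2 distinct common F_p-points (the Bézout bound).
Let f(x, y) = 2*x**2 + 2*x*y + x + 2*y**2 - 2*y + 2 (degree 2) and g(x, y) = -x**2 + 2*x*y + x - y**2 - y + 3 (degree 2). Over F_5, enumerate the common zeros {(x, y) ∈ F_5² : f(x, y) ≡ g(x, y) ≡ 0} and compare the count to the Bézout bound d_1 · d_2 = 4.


Common zeros: ∅; count = 0; Bézout bound = 4.

deg(f) = 2, deg(g) = 2, so Bézout bound = 4.
Scan x ∈ F_5. For each x, list the y ∈ F_5 with f(x, y) ≡ 0 and those with g(x, y) ≡ 0 (mod 5); the common zeros in that column are the intersection.
  x = 0: f ≡ 0 at y ∈ ∅; g ≡ 0 at y ∈ ∅; common: ∅.
  x = 1: f ≡ 0 at y ∈ {0}; g ≡ 0 at y ∈ ∅; common: ∅.
  x = 2: f ≡ 0 at y ∈ ∅; g ≡ 0 at y ∈ ∅; common: ∅.
  x = 3: f ≡ 0 at y ∈ ∅; g ≡ 0 at y ∈ ∅; common: ∅.
  x = 4: f ≡ 0 at y ∈ ∅; g ≡ 0 at y ∈ ∅; common: ∅.
Collecting: common zeros = ∅, so the count is 0.
Comparison with the Bézout bound: 0 ≤ 4 = deg(f)·deg(g), as expected for curves with no common component (the affine F_5-count falls short of the bound because intersections may lie at infinity, over extension fields, or carry multiplicity).


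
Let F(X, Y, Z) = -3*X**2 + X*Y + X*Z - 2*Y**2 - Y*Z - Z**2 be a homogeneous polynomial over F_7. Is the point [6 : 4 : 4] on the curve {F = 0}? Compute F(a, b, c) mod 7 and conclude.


F(6,4,4) ≡ 2 (mod 7); P is NOT on the curve.

Evaluate F(6, 4, 4) term-by-term (mod 7).
  -3*X**2 ↦ -3·36·1·1 = -108
  X*Y ↦ 1·6·4·1 = 24
  X*Z ↦ 1·6·1·4 = 24
  -2*Y**2 ↦ -2·1·16·1 = -32
  -Y*Z ↦ -1·1·4·4 = -16
  -Z**2 ↦ -1·1·1·16 = -16
Sum: F(6, 4, 4) = (-108) + (24) + (24) + (-32) + (-16) + (-16) = -124.
Reducing mod 7: -124 ≡ 2 (mod 7).
Since F(a, b, c) ≡ 2 ≠ 0 (mod 7), P does NOT lie on the curve.


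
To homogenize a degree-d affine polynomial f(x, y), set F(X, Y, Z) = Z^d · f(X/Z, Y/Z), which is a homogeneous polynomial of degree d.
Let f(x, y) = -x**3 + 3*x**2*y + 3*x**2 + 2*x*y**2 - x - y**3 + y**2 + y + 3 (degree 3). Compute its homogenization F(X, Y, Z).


F(X, Y, Z) = -X**3 + 3*X**2*Y + 3*X**2*Z + 2*X*Y**2 - X*Z**2 - Y**3 + Y**2*Z + Y*Z**2 + 3*Z**3

deg(f) = 3.
Substitute x = X/Z, y = Y/Z into f, then multiply by Z^3.
  monomial -1·x^3·y^0 ↦ -1·X^3·Y^0·Z^0.
  monomial 3·x^2·y^1 ↦ 3·X^2·Y^1·Z^0.
  monomial 3·x^2·y^0 ↦ 3·X^2·Y^0·Z^1.
  monomial 2·x^1·y^2 ↦ 2·X^1·Y^2·Z^0.
  monomial -1·x^1·y^0 ↦ -1·X^1·Y^0·Z^2.
  monomial -1·x^0·y^3 ↦ -1·X^0·Y^3·Z^0.
  monomial 1·x^0·y^2 ↦ 1·X^0·Y^2·Z^1.
  monomial 1·x^0·y^1 ↦ 1·X^0·Y^1·Z^2.
  monomial 3·x^0·y^0 ↦ 3·X^0·Y^0·Z^3.
Collecting: F(X, Y, Z) = -X**3 + 3*X**2*Y + 3*X**2*Z + 2*X*Y**2 - X*Z**2 - Y**3 + Y**2*Z + Y*Z**2 + 3*Z**3.


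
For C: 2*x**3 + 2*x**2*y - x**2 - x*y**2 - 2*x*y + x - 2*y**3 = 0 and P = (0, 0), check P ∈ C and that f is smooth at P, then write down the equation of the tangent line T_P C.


Tangent line at P: x = 0.

Step 1: f(0, 0) = 0, so P lies on C.
Step 2: partial derivatives
  f_x(x, y) = 6*x**2 + 4*x*y - 2*x - y**2 - 2*y + 1, f_y(x, y) = 2*x**2 - 2*x*y - 2*x - 6*y**2.
  f_x(P) = 1, f_y(P) = 0 (gradient nonzero, so P is smooth).
Step 3: tangent line at P: 1·(x − 0) + 0·(y − 0) = 0.
Expanding: x = 0.


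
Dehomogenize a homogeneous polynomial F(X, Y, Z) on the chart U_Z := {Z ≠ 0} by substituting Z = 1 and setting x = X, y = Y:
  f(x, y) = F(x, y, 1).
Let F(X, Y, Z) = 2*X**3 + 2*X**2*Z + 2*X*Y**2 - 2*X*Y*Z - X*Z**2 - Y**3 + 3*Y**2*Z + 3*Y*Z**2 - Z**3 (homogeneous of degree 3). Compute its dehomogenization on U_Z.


f(x, y) = 2*x**3 + 2*x**2 + 2*x*y**2 - 2*x*y - x - y**3 + 3*y**2 + 3*y - 1

On U_Z we set Z = 1. Each monomial c·X^i·Y^j·Z^k in F becomes c·x^i·y^j·1^k = c·x^i·y^j.
Substituting Z = 1: F(X, Y, 1) = 2*x**3 + 2*x**2 + 2*x*y**2 - 2*x*y - x - y**3 + 3*y**2 + 3*y - 1.
Note: deg(f) ≤ deg(F) = 3; strict inequality happens when F is divisible by Z (lost terms).


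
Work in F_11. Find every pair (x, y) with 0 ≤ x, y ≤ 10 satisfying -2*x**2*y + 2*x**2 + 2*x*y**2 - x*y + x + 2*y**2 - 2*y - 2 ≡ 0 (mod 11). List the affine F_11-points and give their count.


Affine F_11-points: {(0, 4), (0, 8), (1, 1), (1, 3), (3, 3), (3, 4), (5, 6), (5, 7), (10, 7)}; count = 9.

For each of the 121 pairs (x, y) ∈ F_11², evaluate f(x, y) mod 11. Record the zeros.
  x = 0: [0↦9, 1↦9, 2↦2, 3↦10, 4↦0, 5↦5, 6↦3, 7↦5, 8↦0, 9↦10, 10↦2]  zeros at y ∈ {4, 8}
  x = 1: [0↦1, 1↦0, 2↦7, 3↦0, 4↦1, 5↦10, 6↦5, 7↦8, 8↦8, 9↦5, 10↦10]  zeros at y ∈ {1, 3}
  x = 2: [0↦8, 1↦2, 2↦8, 3↦4, 4↦1, 5↦10, 6↦9, 7↦9, 8↦10, 9↦1, 10↦4]  zeros at y ∈ ∅
  x = 3: [0↦8, 1↦4, 2↦5, 3↦0, 4↦0, 5↦5, 6↦4, 7↦8, 8↦6, 9↦9, 10↦6]  zeros at y ∈ {3, 4}
  x = 4: [0↦1, 1↦6, 2↦9, 3↦10, 4↦9, 5↦6, 6↦1, 7↦5, 8↦7, 9↦7, 10↦5]  zeros at y ∈ ∅
  x = 5: [0↦9, 1↦8, 2↦9, 3↦1, 4↦6, 5↦2, 6↦0, 7↦0, 8↦2, 9↦6, 10↦1]  zeros at y ∈ {6, 7}
  x = 6: [0↦10, 1↦10, 2↦5, 3↦6, 4↦2, 5↦4, 6↦1, 7↦4, 8↦2, 9↦6, 10↦5]  zeros at y ∈ ∅
  x = 7: [0↦4, 1↦1, 2↦8, 3↦3, 4↦8, 5↦1, 6↦4, 7↦6, 8↦7, 9↦7, 10↦6]  zeros at y ∈ ∅
  x = 8: [0↦2, 1↦3, 2↦7, 3↦3, 4↦2, 5↦4, 6↦9, 7↦6, 8↦6, 9↦9, 10↦4]  zeros at y ∈ ∅
  x = 9: [0↦4, 1↦5, 2↦2, 3↦6, 4↦6, 5↦2, 6↦5, 7↦4, 8↦10, 9↦1, 10↦10]  zeros at y ∈ ∅
  x = 10: [0↦10, 1↦7, 2↦4, 3↦1, 4↦9, 5↦6, 6↦3, 7↦0, 8↦8, 9↦5, 10↦2]  zeros at y ∈ {7}
Collecting zeros: affine points = {(0, 4), (0, 8), (1, 1), (1, 3), (3, 3), (3, 4), (5, 6), (5, 7), (10, 7)}.
Total count |C(F_11)_aff| = 9.


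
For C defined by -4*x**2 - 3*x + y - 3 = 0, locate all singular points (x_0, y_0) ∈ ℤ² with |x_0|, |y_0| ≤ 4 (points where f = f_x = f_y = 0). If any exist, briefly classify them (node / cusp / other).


No singular points in the scanned grid; C is smooth there.

Compute partial derivatives:
  f_x = -8*x - 3.
  f_y = 1.
f_y = 1 is a nonzero constant, so f_y never vanishes: no point (x, y) can satisfy f = f_x = f_y = 0. In particular no (x, y) ∈ {−4, ..., 4}² is singular; the curve is smooth.


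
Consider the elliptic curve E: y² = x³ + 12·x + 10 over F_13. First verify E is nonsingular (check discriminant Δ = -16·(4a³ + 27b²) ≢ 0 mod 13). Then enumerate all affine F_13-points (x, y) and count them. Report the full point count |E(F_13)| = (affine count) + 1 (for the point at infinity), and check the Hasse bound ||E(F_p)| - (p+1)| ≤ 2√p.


Affine points = {(0, 6), (0, 7), (1, 6), (1, 7), (2, 4), (2, 9), (5, 0), (6, 5), (6, 8), (10, 5), (10, 8), (11, 2), (11, 11), (12, 6), (12, 7)}; affine count = 15; |E(F_13)| = 16.

Discriminant check: Δ ∝ 4a³ + 27b² = 4·12³ + 27·10² = 4·1728 + 27·100 ≡ 5 (mod 13). Nonzero ⇒ E is nonsingular.
For each x ∈ F_13, compute rhs = x³ + 12·x + 10 mod 13, then count y ∈ F_13 with y² ≡ rhs.
  x = 0: rhs = 10, matching y values: 6, 7 (2 points).
  x = 1: rhs = 10, matching y values: 6, 7 (2 points).
  x = 2: rhs = 3, matching y values: 4, 9 (2 points).
  x = 3: rhs = 8, matching y values: none (0 points).
  x = 4: rhs = 5, matching y values: none (0 points).
  x = 5: rhs = 0, matching y values: 0 (1 points).
  x = 6: rhs = 12, matching y values: 5, 8 (2 points).
  x = 7: rhs = 8, matching y values: none (0 points).
  x = 8: rhs = 7, matching y values: none (0 points).
  x = 9: rhs = 2, matching y values: none (0 points).
  x = 10: rhs = 12, matching y values: 5, 8 (2 points).
  x = 11: rhs = 4, matching y values: 2, 11 (2 points).
  x = 12: rhs = 10, matching y values: 6, 7 (2 points).
Total affine count: 15.
Full point count |E(F_13)| = 15 + 1 = 16.
Hasse bound: |16 − (13+1)| = |2| = 2 ≤ 2√13 ≈ 7.2111 ✓.


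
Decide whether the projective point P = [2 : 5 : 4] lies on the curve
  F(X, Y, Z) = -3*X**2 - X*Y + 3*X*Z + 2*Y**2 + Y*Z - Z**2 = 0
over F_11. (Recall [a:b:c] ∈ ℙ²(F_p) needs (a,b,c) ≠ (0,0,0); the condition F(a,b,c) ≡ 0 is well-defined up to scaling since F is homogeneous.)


F(2,5,4) ≡ 1 (mod 11); P is NOT on the curve.

Evaluate F(2, 5, 4) term-by-term (mod 11).
  -3*X**2 ↦ -3·4·1·1 = -12
  -X*Y ↦ -1·2·5·1 = -10
  3*X*Z ↦ 3·2·1·4 = 24
  2*Y**2 ↦ 2·1·25·1 = 50
  Y*Z ↦ 1·1·5·4 = 20
  -Z**2 ↦ -1·1·1·16 = -16
Sum: F(2, 5, 4) = (-12) + (-10) + (24) + (50) + (20) + (-16) = 56.
Reducing mod 11: 56 ≡ 1 (mod 11).
Since F(a, b, c) ≡ 1 ≠ 0 (mod 11), P does NOT lie on the curve.


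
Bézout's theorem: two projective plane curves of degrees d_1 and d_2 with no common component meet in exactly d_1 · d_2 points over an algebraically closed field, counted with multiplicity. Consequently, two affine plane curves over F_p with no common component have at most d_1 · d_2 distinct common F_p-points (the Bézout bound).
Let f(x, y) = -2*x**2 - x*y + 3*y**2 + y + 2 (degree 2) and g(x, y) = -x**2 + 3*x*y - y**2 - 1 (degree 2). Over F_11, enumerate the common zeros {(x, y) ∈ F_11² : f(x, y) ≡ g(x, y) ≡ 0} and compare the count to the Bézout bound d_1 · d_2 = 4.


Common zeros: {(5, 2)}; count = 1; Bézout bound = 4.

deg(f) = 2, deg(g) = 2, so Bézout bound = 4.
Scan x ∈ F_11. For each x, list the y ∈ F_11 with f(x, y) ≡ 0 and those with g(x, y) ≡ 0 (mod 11); the common zeros in that column are the intersection.
  x = 0: f ≡ 0 at y ∈ ∅; g ≡ 0 at y ∈ ∅; common: ∅.
  x = 1: f ≡ 0 at y ∈ {0}; g ≡ 0 at y ∈ {1, 2}; common: ∅.
  x = 2: f ≡ 0 at y ∈ ∅; g ≡ 0 at y ∈ {1, 5}; common: ∅.
  x = 3: f ≡ 0 at y ∈ {9, 10}; g ≡ 0 at y ∈ ∅; common: ∅.
  x = 4: f ≡ 0 at y ∈ ∅; g ≡ 0 at y ∈ ∅; common: ∅.
  x = 5: f ≡ 0 at y ∈ {2, 3}; g ≡ 0 at y ∈ {2}; common: {2}.
  x = 6: f ≡ 0 at y ∈ ∅; g ≡ 0 at y ∈ {9}; common: ∅.
  x = 7: f ≡ 0 at y ∈ {1}; g ≡ 0 at y ∈ ∅; common: ∅.
  x = 8: f ≡ 0 at y ∈ ∅; g ≡ 0 at y ∈ ∅; common: ∅.
  x = 9: f ≡ 0 at y ∈ {1, 9}; g ≡ 0 at y ∈ {6, 10}; common: ∅.
  x = 10: f ≡ 0 at y ∈ {0, 3}; g ≡ 0 at y ∈ {9, 10}; common: ∅.
Collecting: common zeros = {(5, 2)}, so the count is 1.
Comparison with the Bézout bound: 1 ≤ 4 = deg(f)·deg(g), as expected for curves with no common component (the affine F_11-count falls short of the bound because intersections may lie at infinity, over extension fields, or carry multiplicity).


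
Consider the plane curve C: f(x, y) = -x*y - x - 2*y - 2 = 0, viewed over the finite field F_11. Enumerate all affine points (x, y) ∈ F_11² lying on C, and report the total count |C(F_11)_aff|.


Affine F_11-points: {(0, 10), (1, 10), (2, 10), (3, 10), (4, 10), (5, 10), (6, 10), (7, 10), (8, 10), (9, 0), (9, 1), (9, 2), (9, 3), (9, 4), (9, 5), (9, 6), (9, 7), (9, 8), (9, 9), (9, 10), (10, 10)}; count = 21.

For each of the 121 pairs (x, y) ∈ F_11², evaluate f(x, y) mod 11. Record the zeros.
  x = 0: [0↦9, 1↦7, 2↦5, 3↦3, 4↦1, 5↦10, 6↦8, 7↦6, 8↦4, 9↦2, 10↦0]  zeros at y ∈ {10}
  x = 1: [0↦8, 1↦5, 2↦2, 3↦10, 4↦7, 5↦4, 6↦1, 7↦9, 8↦6, 9↦3, 10↦0]  zeros at y ∈ {10}
  x = 2: [0↦7, 1↦3, 2↦10, 3↦6, 4↦2, 5↦9, 6↦5, 7↦1, 8↦8, 9↦4, 10↦0]  zeros at y ∈ {10}
  x = 3: [0↦6, 1↦1, 2↦7, 3↦2, 4↦8, 5↦3, 6↦9, 7↦4, 8↦10, 9↦5, 10↦0]  zeros at y ∈ {10}
  x = 4: [0↦5, 1↦10, 2↦4, 3↦9, 4↦3, 5↦8, 6↦2, 7↦7, 8↦1, 9↦6, 10↦0]  zeros at y ∈ {10}
  x = 5: [0↦4, 1↦8, 2↦1, 3↦5, 4↦9, 5↦2, 6↦6, 7↦10, 8↦3, 9↦7, 10↦0]  zeros at y ∈ {10}
  x = 6: [0↦3, 1↦6, 2↦9, 3↦1, 4↦4, 5↦7, 6↦10, 7↦2, 8↦5, 9↦8, 10↦0]  zeros at y ∈ {10}
  x = 7: [0↦2, 1↦4, 2↦6, 3↦8, 4↦10, 5↦1, 6↦3, 7↦5, 8↦7, 9↦9, 10↦0]  zeros at y ∈ {10}
  x = 8: [0↦1, 1↦2, 2↦3, 3↦4, 4↦5, 5↦6, 6↦7, 7↦8, 8↦9, 9↦10, 10↦0]  zeros at y ∈ {10}
  x = 9: [0↦0, 1↦0, 2↦0, 3↦0, 4↦0, 5↦0, 6↦0, 7↦0, 8↦0, 9↦0, 10↦0]  zeros at y ∈ {0, 1, 2, 3, 4, 5, 6, 7, 8, 9, 10}
  x = 10: [0↦10, 1↦9, 2↦8, 3↦7, 4↦6, 5↦5, 6↦4, 7↦3, 8↦2, 9↦1, 10↦0]  zeros at y ∈ {10}
Collecting zeros: affine points = {(0, 10), (1, 10), (2, 10), (3, 10), (4, 10), (5, 10), (6, 10), (7, 10), (8, 10), (9, 0), (9, 1), (9, 2), (9, 3), (9, 4), (9, 5), (9, 6), (9, 7), (9, 8), (9, 9), (9, 10), (10, 10)}.
Total count |C(F_11)_aff| = 21.


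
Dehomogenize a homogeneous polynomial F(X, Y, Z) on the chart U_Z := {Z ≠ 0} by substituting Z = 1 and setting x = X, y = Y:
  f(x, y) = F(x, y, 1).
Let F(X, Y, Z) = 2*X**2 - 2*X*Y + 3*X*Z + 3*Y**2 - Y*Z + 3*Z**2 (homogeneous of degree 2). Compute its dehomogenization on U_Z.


f(x, y) = 2*x**2 - 2*x*y + 3*x + 3*y**2 - y + 3

On U_Z we set Z = 1. Each monomial c·X^i·Y^j·Z^k in F becomes c·x^i·y^j·1^k = c·x^i·y^j.
Substituting Z = 1: F(X, Y, 1) = 2*x**2 - 2*x*y + 3*x + 3*y**2 - y + 3.
Note: deg(f) ≤ deg(F) = 2; strict inequality happens when F is divisible by Z (lost terms).


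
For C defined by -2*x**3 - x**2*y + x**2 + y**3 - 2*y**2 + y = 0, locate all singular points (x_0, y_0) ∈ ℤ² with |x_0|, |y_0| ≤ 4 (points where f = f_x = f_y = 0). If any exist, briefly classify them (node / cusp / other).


Singular points: {(0, 1)}; classification: cusp.

Compute partial derivatives:
  f_x = -6*x**2 - 2*x*y + 2*x.
  f_y = -x**2 + 3*y**2 - 4*y + 1.
Scan x_0 ∈ {−4, ..., 4}. For each x_0, f_y(x_0, y) is a polynomial in y; find its integer roots y ∈ {−4, ..., 4}, then test f_x and f at those candidates.
  x = -4: f_y(-4, y) = 3*y**2 - 4*y - 15; vanishes at y ∈ {3}. (-4, 3): f_x = -80 ≠ 0.
  x = -3: f_y(-3, y) = 3*y**2 - 4*y - 8; no integer root y with |y| ≤ 4.
  x = -2: f_y(-2, y) = 3*y**2 - 4*y - 3; no integer root y with |y| ≤ 4.
  x = -1: f_y(-1, y) = 3*y**2 - 4*y; vanishes at y ∈ {0}. (-1, 0): f_x = -8 ≠ 0.
  x = 0: f_y(0, y) = 3*y**2 - 4*y + 1; vanishes at y ∈ {1}. (0, 1): f_x = 0, f = 0 — SINGULAR.
  x = 1: f_y(1, y) = 3*y**2 - 4*y; vanishes at y ∈ {0}. (1, 0): f_x = -4 ≠ 0.
  x = 2: f_y(2, y) = 3*y**2 - 4*y - 3; no integer root y with |y| ≤ 4.
  x = 3: f_y(3, y) = 3*y**2 - 4*y - 8; no integer root y with |y| ≤ 4.
  x = 4: f_y(4, y) = 3*y**2 - 4*y - 15; vanishes at y ∈ {3}. (4, 3): f_x = -112 ≠ 0.
Only singular point on the grid: (0, 1).
Classify: substitute x = 0 + u, y = 1 + v and expand: f = -2*u**3 - u**2*v + v**3 + v**2.
No constant or linear terms (consistent with a singular point). Quadratic part: v**2. Cubic part: -2*u**3 - u**2*v + v**3.
The quadratic part v**2 is a perfect square, so there is a single (double) tangent line v = 0, i.e. y = 1. Restricting the cubic part to that line (v = 0) leaves -2*u**3 ≠ 0, so f is not divisible by v and the branch is v² ≈ 2*u**3 to lowest order — this is a cusp.
Classification: cusp.


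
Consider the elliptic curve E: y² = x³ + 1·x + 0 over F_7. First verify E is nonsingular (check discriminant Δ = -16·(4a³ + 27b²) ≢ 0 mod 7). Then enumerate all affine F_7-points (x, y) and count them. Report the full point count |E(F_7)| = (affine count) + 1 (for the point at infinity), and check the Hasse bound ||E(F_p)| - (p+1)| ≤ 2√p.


Affine points = {(0, 0), (1, 3), (1, 4), (3, 3), (3, 4), (5, 2), (5, 5)}; affine count = 7; |E(F_7)| = 8.

Discriminant check: Δ ∝ 4a³ + 27b² = 4·1³ + 27·0² = 4·1 + 27·0 ≡ 4 (mod 7). Nonzero ⇒ E is nonsingular.
For each x ∈ F_7, compute rhs = x³ + 1·x + 0 mod 7, then count y ∈ F_7 with y² ≡ rhs.
  x = 0: rhs = 0, matching y values: 0 (1 points).
  x = 1: rhs = 2, matching y values: 3, 4 (2 points).
  x = 2: rhs = 3, matching y values: none (0 points).
  x = 3: rhs = 2, matching y values: 3, 4 (2 points).
  x = 4: rhs = 5, matching y values: none (0 points).
  x = 5: rhs = 4, matching y values: 2, 5 (2 points).
  x = 6: rhs = 5, matching y values: none (0 points).
Total affine count: 7.
Full point count |E(F_7)| = 7 + 1 = 8.
Hasse bound: |8 − (7+1)| = |0| = 0 ≤ 2√7 ≈ 5.2915 ✓.


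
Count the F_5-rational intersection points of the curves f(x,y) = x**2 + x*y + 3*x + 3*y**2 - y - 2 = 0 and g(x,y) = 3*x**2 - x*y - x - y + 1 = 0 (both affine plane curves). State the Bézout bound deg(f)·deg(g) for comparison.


Common zeros: {(0, 1), (1, 4)}; count = 2; Bézout bound = 4.

deg(f) = 2, deg(g) = 2, so Bézout bound = 4.
Scan x ∈ F_5. For each x, list the y ∈ F_5 with f(x, y) ≡ 0 and those with g(x, y) ≡ 0 (mod 5); the common zeros in that column are the intersection.
  x = 0: f ≡ 0 at y ∈ {1}; g ≡ 0 at y ∈ {1}; common: {1}.
  x = 1: f ≡ 0 at y ∈ {1, 4}; g ≡ 0 at y ∈ {4}; common: {4}.
  x = 2: f ≡ 0 at y ∈ {4}; g ≡ 0 at y ∈ {2}; common: ∅.
  x = 3: f ≡ 0 at y ∈ ∅; g ≡ 0 at y ∈ {0}; common: ∅.
  x = 4: f ≡ 0 at y ∈ ∅; g ≡ 0 at y ∈ {0, 1, 2, 3, 4}; common: ∅.
Collecting: common zeros = {(0, 1), (1, 4)}, so the count is 2.
Comparison with the Bézout bound: 2 ≤ 4 = deg(f)·deg(g), as expected for curves with no common component (the affine F_5-count falls short of the bound because intersections may lie at infinity, over extension fields, or carry multiplicity).


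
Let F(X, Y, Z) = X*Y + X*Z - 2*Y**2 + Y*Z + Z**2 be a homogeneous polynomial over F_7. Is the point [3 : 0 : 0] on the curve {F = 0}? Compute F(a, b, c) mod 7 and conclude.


F(3,0,0) ≡ 0 (mod 7); P is on the curve.

Evaluate F(3, 0, 0) term-by-term (mod 7).
  X*Y ↦ 1·3·0·1 = 0
  X*Z ↦ 1·3·1·0 = 0
  -2*Y**2 ↦ -2·1·0·1 = 0
  Y*Z ↦ 1·1·0·0 = 0
  Z**2 ↦ 1·1·1·0 = 0
Sum: F(3, 0, 0) = (0) + (0) + (0) + (0) + (0) = 0.
Reducing mod 7: 0 ≡ 0 (mod 7).
Since F(a, b, c) ≡ 0 (mod 7), P lies on the curve.


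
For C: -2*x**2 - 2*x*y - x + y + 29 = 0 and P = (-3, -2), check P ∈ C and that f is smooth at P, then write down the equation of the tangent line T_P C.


Tangent line at P: 15*x + 7*y + 59 = 0.

Step 1: f(-3, -2) = 0, so P lies on C.
Step 2: partial derivatives
  f_x(x, y) = -4*x - 2*y - 1, f_y(x, y) = 1 - 2*x.
  f_x(P) = 15, f_y(P) = 7 (gradient nonzero, so P is smooth).
Step 3: tangent line at P: 15·(x − -3) + 7·(y − -2) = 0.
Expanding: 15*x + 7*y + 59 = 0.


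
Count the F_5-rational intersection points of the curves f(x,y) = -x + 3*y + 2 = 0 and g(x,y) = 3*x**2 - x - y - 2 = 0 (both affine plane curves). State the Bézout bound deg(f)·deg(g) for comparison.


Common zeros: {(3, 2)}; count = 1; Bézout bound = 2.

deg(f) = 1, deg(g) = 2, so Bézout bound = 2.
Scan x ∈ F_5. For each x, list the y ∈ F_5 with f(x, y) ≡ 0 and those with g(x, y) ≡ 0 (mod 5); the common zeros in that column are the intersection.
  x = 0: f ≡ 0 at y ∈ {1}; g ≡ 0 at y ∈ {3}; common: ∅.
  x = 1: f ≡ 0 at y ∈ {3}; g ≡ 0 at y ∈ {0}; common: ∅.
  x = 2: f ≡ 0 at y ∈ {0}; g ≡ 0 at y ∈ {3}; common: ∅.
  x = 3: f ≡ 0 at y ∈ {2}; g ≡ 0 at y ∈ {2}; common: {2}.
  x = 4: f ≡ 0 at y ∈ {4}; g ≡ 0 at y ∈ {2}; common: ∅.
Collecting: common zeros = {(3, 2)}, so the count is 1.
Comparison with the Bézout bound: 1 ≤ 2 = deg(f)·deg(g), as expected for curves with no common component (the affine F_5-count falls short of the bound because intersections may lie at infinity, over extension fields, or carry multiplicity).


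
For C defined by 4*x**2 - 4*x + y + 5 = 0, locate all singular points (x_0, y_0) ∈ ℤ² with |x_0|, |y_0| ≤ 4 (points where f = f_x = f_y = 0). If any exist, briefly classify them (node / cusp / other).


No singular points in the scanned grid; C is smooth there.

Compute partial derivatives:
  f_x = 8*x - 4.
  f_y = 1.
f_y = 1 is a nonzero constant, so f_y never vanishes: no point (x, y) can satisfy f = f_x = f_y = 0. In particular no (x, y) ∈ {−4, ..., 4}² is singular; the curve is smooth.


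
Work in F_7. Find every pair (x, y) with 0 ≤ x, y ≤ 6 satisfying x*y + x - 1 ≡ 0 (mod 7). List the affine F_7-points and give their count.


Affine F_7-points: {(1, 0), (2, 3), (3, 4), (4, 1), (5, 2), (6, 5)}; count = 6.

For each of the 49 pairs (x, y) ∈ F_7², evaluate f(x, y) mod 7. Record the zeros.
  x = 0: [0↦6, 1↦6, 2↦6, 3↦6, 4↦6, 5↦6, 6↦6]  zeros at y ∈ ∅
  x = 1: [0↦0, 1↦1, 2↦2, 3↦3, 4↦4, 5↦5, 6↦6]  zeros at y ∈ {0}
  x = 2: [0↦1, 1↦3, 2↦5, 3↦0, 4↦2, 5↦4, 6↦6]  zeros at y ∈ {3}
  x = 3: [0↦2, 1↦5, 2↦1, 3↦4, 4↦0, 5↦3, 6↦6]  zeros at y ∈ {4}
  x = 4: [0↦3, 1↦0, 2↦4, 3↦1, 4↦5, 5↦2, 6↦6]  zeros at y ∈ {1}
  x = 5: [0↦4, 1↦2, 2↦0, 3↦5, 4↦3, 5↦1, 6↦6]  zeros at y ∈ {2}
  x = 6: [0↦5, 1↦4, 2↦3, 3↦2, 4↦1, 5↦0, 6↦6]  zeros at y ∈ {5}
Collecting zeros: affine points = {(1, 0), (2, 3), (3, 4), (4, 1), (5, 2), (6, 5)}.
Total count |C(F_7)_aff| = 6.


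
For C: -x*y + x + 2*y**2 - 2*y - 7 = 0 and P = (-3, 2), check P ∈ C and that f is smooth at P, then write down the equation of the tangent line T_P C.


Tangent line at P: -x + 9*y - 21 = 0.

Step 1: f(-3, 2) = 0, so P lies on C.
Step 2: partial derivatives
  f_x(x, y) = 1 - y, f_y(x, y) = -x + 4*y - 2.
  f_x(P) = -1, f_y(P) = 9 (gradient nonzero, so P is smooth).
Step 3: tangent line at P: -1·(x − -3) + 9·(y − 2) = 0.
Expanding: -x + 9*y - 21 = 0.


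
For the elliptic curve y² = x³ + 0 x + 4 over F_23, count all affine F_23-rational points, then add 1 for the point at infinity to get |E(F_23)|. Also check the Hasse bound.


Affine points = {(0, 2), (0, 21), (2, 9), (2, 14), (3, 10), (3, 13), (6, 6), (6, 17), (7, 5), (7, 18), (11, 1), (11, 22), (13, 4), (13, 19), (16, 11), (16, 12), (17, 8), (17, 15), (19, 3), (19, 20), (20, 0), (22, 7), (22, 16)}; affine count = 23; |E(F_23)| = 24.

Discriminant check: Δ ∝ 4a³ + 27b² = 4·0³ + 27·4² = 4·0 + 27·16 ≡ 18 (mod 23). Nonzero ⇒ E is nonsingular.
For each x ∈ F_23, compute rhs = x³ + 0·x + 4 mod 23, then count y ∈ F_23 with y² ≡ rhs.
  x = 0: rhs = 4, matching y values: 2, 21 (2 points).
  x = 1: rhs = 5, matching y values: none (0 points).
  x = 2: rhs = 12, matching y values: 9, 14 (2 points).
  x = 3: rhs = 8, matching y values: 10, 13 (2 points).
  x = 4: rhs = 22, matching y values: none (0 points).
  x = 5: rhs = 14, matching y values: none (0 points).
  x = 6: rhs = 13, matching y values: 6, 17 (2 points).
  x = 7: rhs = 2, matching y values: 5, 18 (2 points).
  x = 8: rhs = 10, matching y values: none (0 points).
  x = 9: rhs = 20, matching y values: none (0 points).
  x = 10: rhs = 15, matching y values: none (0 points).
  x = 11: rhs = 1, matching y values: 1, 22 (2 points).
  x = 12: rhs = 7, matching y values: none (0 points).
  x = 13: rhs = 16, matching y values: 4, 19 (2 points).
  x = 14: rhs = 11, matching y values: none (0 points).
  x = 15: rhs = 21, matching y values: none (0 points).
  x = 16: rhs = 6, matching y values: 11, 12 (2 points).
  x = 17: rhs = 18, matching y values: 8, 15 (2 points).
  x = 18: rhs = 17, matching y values: none (0 points).
  x = 19: rhs = 9, matching y values: 3, 20 (2 points).
  x = 20: rhs = 0, matching y values: 0 (1 points).
  x = 21: rhs = 19, matching y values: none (0 points).
  x = 22: rhs = 3, matching y values: 7, 16 (2 points).
Total affine count: 23.
Full point count |E(F_23)| = 23 + 1 = 24.
Hasse bound: |24 − (23+1)| = |0| = 0 ≤ 2√23 ≈ 9.5917 ✓.
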